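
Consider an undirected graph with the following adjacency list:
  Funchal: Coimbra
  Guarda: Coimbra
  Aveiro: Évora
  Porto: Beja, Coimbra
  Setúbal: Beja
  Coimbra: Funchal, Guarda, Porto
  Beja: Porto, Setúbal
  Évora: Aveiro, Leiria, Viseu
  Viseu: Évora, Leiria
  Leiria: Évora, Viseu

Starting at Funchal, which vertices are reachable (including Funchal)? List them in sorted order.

Start at Funchal.
Its neighbours: Coimbra.
Then their neighbours: Guarda, Porto.
Then next layer: Beja.
Then next layer: Setúbal.
Nothing further is reachable.

Beja, Coimbra, Funchal, Guarda, Porto, Setúbal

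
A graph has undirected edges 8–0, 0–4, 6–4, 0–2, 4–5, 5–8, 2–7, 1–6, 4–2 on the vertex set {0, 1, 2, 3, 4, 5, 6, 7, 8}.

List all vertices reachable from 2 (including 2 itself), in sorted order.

0, 1, 2, 4, 5, 6, 7, 8

Start at 2.
Its neighbours: 0, 4, 7.
Then their neighbours: 5, 6, 8.
Then next layer: 1.
Nothing further is reachable.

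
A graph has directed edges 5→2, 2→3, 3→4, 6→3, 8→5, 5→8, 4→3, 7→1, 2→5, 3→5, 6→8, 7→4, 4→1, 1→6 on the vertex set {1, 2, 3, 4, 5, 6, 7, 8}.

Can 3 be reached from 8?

Yes

Explore from 8.
Distance 1: reach 5.
Distance 2: reach 2.
Distance 3: reach 3.
Found 3.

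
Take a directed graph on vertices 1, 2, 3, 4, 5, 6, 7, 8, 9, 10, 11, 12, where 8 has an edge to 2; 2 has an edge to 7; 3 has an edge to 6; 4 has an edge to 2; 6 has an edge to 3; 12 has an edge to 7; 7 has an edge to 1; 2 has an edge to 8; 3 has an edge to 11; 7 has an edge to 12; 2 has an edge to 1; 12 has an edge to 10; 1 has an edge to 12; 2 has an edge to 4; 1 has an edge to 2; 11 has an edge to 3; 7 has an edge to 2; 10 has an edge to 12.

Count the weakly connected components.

From 1: component {1, 2, 4, 7, 8, 10, 12}.
From 3: component {3, 6, 11}.
From 5: component {5}.
From 9: component {9}.
That's 4 components.

4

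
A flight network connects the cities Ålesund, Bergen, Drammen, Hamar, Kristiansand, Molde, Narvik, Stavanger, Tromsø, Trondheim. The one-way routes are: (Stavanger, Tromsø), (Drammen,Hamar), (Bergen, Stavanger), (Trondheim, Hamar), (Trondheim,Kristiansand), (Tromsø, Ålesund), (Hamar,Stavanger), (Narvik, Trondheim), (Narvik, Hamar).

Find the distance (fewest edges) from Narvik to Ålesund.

4

Distance 0: Narvik.
Distance 1: Hamar, Trondheim.
Distance 2: Kristiansand, Stavanger.
Distance 3: Tromsø.
Distance 4: Ålesund — contains Ålesund.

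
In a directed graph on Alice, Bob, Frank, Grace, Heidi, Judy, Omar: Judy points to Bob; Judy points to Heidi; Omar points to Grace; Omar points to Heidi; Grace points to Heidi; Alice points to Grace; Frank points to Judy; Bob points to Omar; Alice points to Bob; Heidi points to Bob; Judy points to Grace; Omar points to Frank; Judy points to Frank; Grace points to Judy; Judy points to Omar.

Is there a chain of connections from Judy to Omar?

Yes

Explore from Judy.
Distance 1: reach Bob, Frank, Grace, Heidi, Omar.
Found Omar.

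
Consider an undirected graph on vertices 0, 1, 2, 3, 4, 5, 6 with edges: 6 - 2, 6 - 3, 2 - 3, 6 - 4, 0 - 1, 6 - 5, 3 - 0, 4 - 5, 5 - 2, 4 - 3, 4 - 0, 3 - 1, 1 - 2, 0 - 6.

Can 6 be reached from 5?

Yes

Explore from 5.
Distance 1: reach 2, 4, 6.
Found 6.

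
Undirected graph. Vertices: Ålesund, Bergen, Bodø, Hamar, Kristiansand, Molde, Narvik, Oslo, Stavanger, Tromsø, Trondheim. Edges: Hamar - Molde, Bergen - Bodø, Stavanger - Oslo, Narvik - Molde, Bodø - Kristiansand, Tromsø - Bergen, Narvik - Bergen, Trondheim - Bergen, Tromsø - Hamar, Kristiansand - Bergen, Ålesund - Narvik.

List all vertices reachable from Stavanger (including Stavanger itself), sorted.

Start at Stavanger.
Its neighbours: Oslo.
Nothing further is reachable.

Oslo, Stavanger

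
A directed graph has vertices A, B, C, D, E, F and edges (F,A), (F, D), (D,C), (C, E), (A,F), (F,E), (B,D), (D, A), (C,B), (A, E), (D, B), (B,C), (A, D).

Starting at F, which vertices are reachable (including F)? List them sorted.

Start at F.
Its neighbours: A, D, E.
Then their neighbours: B, C.
Every vertex is now reached.

A, B, C, D, E, F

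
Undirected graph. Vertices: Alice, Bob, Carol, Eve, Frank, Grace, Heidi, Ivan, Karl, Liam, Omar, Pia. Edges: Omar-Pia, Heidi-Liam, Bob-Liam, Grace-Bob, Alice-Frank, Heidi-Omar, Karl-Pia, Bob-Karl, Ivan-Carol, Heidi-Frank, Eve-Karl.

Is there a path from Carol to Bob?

No

Explore from Carol.
Distance 1: reach Ivan.
The search is exhausted without reaching Bob; it lies in a different component.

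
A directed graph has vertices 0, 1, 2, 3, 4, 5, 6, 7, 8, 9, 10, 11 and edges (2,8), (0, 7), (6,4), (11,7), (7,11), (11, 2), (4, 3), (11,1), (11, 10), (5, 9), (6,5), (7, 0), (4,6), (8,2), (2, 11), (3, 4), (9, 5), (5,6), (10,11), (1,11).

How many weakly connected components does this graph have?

2

From 0: component {0, 1, 2, 7, 8, 10, 11}.
From 3: component {3, 4, 5, 6, 9}.
That's 2 components.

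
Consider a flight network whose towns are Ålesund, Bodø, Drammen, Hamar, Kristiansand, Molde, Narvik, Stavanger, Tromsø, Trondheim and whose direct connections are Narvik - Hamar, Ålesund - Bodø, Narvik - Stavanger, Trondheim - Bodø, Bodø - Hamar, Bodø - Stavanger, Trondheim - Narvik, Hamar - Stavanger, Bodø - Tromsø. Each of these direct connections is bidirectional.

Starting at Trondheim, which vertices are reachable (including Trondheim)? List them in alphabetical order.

Start at Trondheim.
Its neighbours: Bodø, Narvik.
Then their neighbours: Ålesund, Hamar, Stavanger, Tromsø.
Nothing further is reachable.

Ålesund, Bodø, Hamar, Narvik, Stavanger, Tromsø, Trondheim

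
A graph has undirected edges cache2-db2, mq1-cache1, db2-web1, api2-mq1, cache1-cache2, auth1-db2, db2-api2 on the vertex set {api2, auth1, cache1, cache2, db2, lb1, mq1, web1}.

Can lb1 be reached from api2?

Explore from api2.
Distance 1: reach db2, mq1.
Distance 2: reach auth1, cache1, cache2, web1.
The search is exhausted without reaching lb1; it lies in a different component.

No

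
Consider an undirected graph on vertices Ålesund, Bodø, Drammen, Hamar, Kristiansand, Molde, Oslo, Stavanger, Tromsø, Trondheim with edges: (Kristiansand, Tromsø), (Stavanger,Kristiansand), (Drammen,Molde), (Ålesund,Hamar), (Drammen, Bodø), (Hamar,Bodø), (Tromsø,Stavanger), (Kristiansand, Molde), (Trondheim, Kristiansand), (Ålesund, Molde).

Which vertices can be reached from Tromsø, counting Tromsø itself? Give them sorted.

Start at Tromsø.
Its neighbours: Kristiansand, Stavanger.
Then their neighbours: Molde, Trondheim.
Then next layer: Ålesund, Drammen.
Then next layer: Bodø, Hamar.
Nothing further is reachable.

Ålesund, Bodø, Drammen, Hamar, Kristiansand, Molde, Stavanger, Tromsø, Trondheim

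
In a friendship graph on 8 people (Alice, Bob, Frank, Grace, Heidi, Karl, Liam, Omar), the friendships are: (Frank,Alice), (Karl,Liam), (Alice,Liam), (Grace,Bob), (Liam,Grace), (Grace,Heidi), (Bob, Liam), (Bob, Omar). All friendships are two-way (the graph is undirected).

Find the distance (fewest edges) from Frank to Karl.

3

Distance 0: Frank.
Distance 1: Alice.
Distance 2: Liam.
Distance 3: Bob, Grace, Karl — contains Karl.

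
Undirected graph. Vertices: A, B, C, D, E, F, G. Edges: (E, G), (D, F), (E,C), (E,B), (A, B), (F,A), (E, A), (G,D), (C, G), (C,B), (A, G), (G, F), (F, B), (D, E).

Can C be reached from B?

Yes

Explore from B.
Distance 1: reach A, C, E, F.
Found C.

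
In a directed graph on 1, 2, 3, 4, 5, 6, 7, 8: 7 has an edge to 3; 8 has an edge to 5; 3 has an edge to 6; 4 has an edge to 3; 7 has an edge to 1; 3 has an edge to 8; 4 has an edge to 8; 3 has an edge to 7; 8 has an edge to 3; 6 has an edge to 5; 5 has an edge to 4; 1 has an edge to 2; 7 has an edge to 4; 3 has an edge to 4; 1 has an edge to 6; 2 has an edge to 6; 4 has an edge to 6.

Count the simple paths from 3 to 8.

6

3→4→8
3→6→5→4→8
3→7→1→2→6→5→4→8
3→7→1→6→5→4→8
3→7→4→8
3→8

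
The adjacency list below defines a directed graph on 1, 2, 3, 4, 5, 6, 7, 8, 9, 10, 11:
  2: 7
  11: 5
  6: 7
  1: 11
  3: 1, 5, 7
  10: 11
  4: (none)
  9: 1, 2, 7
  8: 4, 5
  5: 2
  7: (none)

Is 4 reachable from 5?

Explore from 5.
Distance 1: reach 2.
Distance 2: reach 7.
The search from 5 is exhausted; no directed path reaches 4.

No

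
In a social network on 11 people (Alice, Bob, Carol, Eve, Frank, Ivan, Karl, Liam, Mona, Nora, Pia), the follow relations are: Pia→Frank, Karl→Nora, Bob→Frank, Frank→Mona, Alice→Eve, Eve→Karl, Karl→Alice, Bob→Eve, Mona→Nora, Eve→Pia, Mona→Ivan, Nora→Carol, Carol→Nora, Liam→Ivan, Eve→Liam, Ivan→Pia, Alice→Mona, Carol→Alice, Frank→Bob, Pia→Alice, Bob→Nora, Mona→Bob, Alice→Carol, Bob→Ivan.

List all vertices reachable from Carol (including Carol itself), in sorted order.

Alice, Bob, Carol, Eve, Frank, Ivan, Karl, Liam, Mona, Nora, Pia

Start at Carol.
Its neighbours: Alice, Nora.
Then their neighbours: Eve, Mona.
Then next layer: Bob, Ivan, Karl, Liam, Pia.
Then next layer: Frank.
Every vertex is now reached.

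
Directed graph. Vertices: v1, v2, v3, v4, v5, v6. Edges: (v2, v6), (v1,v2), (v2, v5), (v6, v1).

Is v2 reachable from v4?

No

v4 has no outgoing edges, so nothing is reachable from it.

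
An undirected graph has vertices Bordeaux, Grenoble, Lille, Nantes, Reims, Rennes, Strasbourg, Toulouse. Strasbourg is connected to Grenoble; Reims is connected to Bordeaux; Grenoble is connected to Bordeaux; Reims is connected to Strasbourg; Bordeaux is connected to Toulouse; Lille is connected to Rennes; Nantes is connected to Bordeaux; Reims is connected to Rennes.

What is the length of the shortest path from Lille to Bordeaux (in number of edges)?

Distance 0: Lille.
Distance 1: Rennes.
Distance 2: Reims.
Distance 3: Bordeaux, Strasbourg — contains Bordeaux.

3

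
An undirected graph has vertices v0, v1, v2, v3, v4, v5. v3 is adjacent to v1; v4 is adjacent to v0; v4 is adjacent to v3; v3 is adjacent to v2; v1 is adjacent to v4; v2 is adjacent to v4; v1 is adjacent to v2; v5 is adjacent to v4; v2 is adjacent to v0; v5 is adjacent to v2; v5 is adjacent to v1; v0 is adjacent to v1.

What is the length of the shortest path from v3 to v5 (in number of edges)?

2

Distance 0: v3.
Distance 1: v1, v2, v4.
Distance 2: v0, v5 — contains v5.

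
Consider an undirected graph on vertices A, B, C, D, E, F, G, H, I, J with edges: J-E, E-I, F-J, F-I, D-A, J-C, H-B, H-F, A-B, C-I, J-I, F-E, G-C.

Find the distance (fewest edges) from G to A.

6

Distance 0: G.
Distance 1: C.
Distance 2: I, J.
Distance 3: E, F.
Distance 4: H.
Distance 5: B.
Distance 6: A — contains A.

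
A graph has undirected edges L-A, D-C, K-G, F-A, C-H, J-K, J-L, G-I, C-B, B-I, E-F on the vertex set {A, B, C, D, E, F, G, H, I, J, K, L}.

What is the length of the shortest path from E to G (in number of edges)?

6

Distance 0: E.
Distance 1: F.
Distance 2: A.
Distance 3: L.
Distance 4: J.
Distance 5: K.
Distance 6: G — contains G.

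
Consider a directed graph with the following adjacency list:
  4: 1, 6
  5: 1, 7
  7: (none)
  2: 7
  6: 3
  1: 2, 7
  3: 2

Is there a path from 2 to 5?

Explore from 2.
Distance 1: reach 7.
The search from 2 is exhausted; no directed path reaches 5.

No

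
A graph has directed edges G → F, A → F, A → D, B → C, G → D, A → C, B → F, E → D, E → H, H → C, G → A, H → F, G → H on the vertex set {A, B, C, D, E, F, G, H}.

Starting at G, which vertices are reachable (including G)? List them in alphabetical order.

A, C, D, F, G, H

Start at G.
Its neighbours: A, D, F, H.
Then their neighbours: C.
Nothing further is reachable.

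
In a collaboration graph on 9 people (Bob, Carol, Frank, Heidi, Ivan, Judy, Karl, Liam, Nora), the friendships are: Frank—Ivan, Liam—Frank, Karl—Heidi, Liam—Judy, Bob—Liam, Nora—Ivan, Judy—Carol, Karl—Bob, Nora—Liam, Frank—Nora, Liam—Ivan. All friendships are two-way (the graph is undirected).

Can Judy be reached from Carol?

Explore from Carol.
Distance 1: reach Judy.
Found Judy.

Yes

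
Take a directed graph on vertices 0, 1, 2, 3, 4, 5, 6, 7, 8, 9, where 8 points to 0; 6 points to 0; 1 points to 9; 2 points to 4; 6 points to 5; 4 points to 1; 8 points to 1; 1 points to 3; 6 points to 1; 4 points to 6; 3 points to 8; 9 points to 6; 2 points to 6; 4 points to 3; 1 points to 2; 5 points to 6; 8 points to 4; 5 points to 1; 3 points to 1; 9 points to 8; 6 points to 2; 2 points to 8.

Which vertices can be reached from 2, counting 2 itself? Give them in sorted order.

Start at 2.
Its neighbours: 4, 6, 8.
Then their neighbours: 0, 1, 3, 5.
Then next layer: 9.
Nothing further is reachable.

0, 1, 2, 3, 4, 5, 6, 8, 9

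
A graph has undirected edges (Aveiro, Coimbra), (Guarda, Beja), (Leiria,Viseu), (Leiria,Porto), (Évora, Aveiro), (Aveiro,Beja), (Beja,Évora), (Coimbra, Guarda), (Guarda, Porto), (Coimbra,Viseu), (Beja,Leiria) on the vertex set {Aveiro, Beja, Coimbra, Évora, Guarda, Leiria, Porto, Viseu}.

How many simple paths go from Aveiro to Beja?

6

Aveiro–Beja
Aveiro–Coimbra–Guarda–Beja
Aveiro–Coimbra–Guarda–Porto–Leiria–Beja
Aveiro–Coimbra–Viseu–Leiria–Beja
Aveiro–Coimbra–Viseu–Leiria–Porto–Guarda–Beja
Aveiro–Évora–Beja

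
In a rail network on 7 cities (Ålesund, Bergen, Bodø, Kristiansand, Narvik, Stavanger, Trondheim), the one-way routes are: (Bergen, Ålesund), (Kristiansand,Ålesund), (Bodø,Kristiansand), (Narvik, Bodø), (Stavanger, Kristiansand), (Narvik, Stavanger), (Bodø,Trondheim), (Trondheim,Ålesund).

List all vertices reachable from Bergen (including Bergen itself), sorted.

Start at Bergen.
Its neighbours: Ålesund.
Nothing further is reachable.

Ålesund, Bergen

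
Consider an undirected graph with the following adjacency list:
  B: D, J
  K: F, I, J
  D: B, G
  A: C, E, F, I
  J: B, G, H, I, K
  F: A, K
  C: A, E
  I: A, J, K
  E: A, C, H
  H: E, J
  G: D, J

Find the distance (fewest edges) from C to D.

5

Distance 0: C.
Distance 1: A, E.
Distance 2: F, H, I.
Distance 3: J, K.
Distance 4: B, G.
Distance 5: D — contains D.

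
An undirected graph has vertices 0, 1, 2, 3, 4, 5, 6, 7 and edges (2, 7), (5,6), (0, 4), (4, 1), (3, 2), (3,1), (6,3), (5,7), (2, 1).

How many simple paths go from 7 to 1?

7–2–1
7–2–3–1
7–5–6–3–1
7–5–6–3–2–1

4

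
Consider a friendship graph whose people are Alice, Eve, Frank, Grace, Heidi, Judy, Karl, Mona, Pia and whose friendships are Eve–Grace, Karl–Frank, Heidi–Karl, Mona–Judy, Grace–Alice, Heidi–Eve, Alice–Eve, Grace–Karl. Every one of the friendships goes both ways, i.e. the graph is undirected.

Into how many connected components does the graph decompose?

3

From Alice: component {Alice, Eve, Frank, Grace, Heidi, Karl}.
From Judy: component {Judy, Mona}.
From Pia: component {Pia}.
That's 3 components.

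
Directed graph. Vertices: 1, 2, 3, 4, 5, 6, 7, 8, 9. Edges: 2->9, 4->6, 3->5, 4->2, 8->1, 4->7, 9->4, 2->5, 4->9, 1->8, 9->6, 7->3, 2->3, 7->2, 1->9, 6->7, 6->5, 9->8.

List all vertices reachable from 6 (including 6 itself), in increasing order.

Start at 6.
Its neighbours: 5, 7.
Then their neighbours: 2, 3.
Then next layer: 9.
Then next layer: 4, 8.
Then next layer: 1.
Every vertex is now reached.

1, 2, 3, 4, 5, 6, 7, 8, 9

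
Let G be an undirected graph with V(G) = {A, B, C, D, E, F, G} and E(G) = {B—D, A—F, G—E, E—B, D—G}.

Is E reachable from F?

Explore from F.
Distance 1: reach A.
The search is exhausted without reaching E; it lies in a different component.

No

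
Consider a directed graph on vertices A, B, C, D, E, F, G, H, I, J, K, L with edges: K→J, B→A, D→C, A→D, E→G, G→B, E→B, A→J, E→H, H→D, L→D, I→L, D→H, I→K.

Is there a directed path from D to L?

No

Explore from D.
Distance 1: reach C, H.
The search from D is exhausted; no directed path reaches L.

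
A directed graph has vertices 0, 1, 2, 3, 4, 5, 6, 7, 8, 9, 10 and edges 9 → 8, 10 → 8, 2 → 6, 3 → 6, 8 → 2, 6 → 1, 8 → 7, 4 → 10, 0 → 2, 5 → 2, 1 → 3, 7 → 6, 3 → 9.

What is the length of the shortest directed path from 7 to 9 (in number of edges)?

Distance 0: 7.
Distance 1: 6.
Distance 2: 1.
Distance 3: 3.
Distance 4: 9 — contains 9.

4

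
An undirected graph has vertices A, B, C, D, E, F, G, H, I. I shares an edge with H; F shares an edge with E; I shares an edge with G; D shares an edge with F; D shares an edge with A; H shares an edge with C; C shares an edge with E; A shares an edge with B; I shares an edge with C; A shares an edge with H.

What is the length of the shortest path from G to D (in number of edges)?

Distance 0: G.
Distance 1: I.
Distance 2: C, H.
Distance 3: A, E.
Distance 4: B, D, F — contains D.

4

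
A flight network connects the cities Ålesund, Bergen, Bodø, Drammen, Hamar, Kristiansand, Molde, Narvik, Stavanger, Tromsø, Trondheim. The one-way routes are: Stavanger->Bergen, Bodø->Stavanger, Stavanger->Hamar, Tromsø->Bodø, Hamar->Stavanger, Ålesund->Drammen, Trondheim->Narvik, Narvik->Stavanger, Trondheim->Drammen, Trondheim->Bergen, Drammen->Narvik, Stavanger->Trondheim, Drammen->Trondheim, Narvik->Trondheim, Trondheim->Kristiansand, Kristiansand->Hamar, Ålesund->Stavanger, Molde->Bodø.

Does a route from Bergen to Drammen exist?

Bergen has no outgoing edges, so nothing is reachable from it.

No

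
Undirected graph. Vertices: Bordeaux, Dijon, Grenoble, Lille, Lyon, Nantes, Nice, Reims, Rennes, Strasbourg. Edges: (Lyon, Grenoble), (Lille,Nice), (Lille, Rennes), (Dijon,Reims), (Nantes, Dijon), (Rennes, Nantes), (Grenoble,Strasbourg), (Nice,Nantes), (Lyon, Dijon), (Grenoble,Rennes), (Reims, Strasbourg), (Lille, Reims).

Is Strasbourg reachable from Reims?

Explore from Reims.
Distance 1: reach Dijon, Lille, Strasbourg.
Found Strasbourg.

Yes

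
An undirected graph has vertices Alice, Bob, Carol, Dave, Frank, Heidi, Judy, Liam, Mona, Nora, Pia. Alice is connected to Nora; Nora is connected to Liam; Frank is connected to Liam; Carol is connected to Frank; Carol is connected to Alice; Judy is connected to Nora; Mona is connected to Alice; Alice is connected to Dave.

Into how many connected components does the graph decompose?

From Alice: component {Alice, Carol, Dave, Frank, Judy, Liam, Mona, Nora}.
From Bob: component {Bob}.
From Heidi: component {Heidi}.
From Pia: component {Pia}.
That's 4 components.

4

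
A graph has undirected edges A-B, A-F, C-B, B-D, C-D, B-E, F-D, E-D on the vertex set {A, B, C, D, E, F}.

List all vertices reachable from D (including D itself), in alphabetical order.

Start at D.
Its neighbours: B, C, E, F.
Then their neighbours: A.
Every vertex is now reached.

A, B, C, D, E, F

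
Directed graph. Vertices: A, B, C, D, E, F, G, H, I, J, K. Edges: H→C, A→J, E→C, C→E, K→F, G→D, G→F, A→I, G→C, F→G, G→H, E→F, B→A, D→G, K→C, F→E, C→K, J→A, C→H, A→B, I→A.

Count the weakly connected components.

From A: component {A, B, I, J}.
From C: component {C, D, E, F, G, H, K}.
That's 2 components.

2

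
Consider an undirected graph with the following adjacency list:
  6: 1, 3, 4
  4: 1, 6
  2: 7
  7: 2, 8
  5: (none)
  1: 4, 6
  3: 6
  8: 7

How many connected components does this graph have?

From 1: component {1, 3, 4, 6}.
From 2: component {2, 7, 8}.
From 5: component {5}.
That's 3 components.

3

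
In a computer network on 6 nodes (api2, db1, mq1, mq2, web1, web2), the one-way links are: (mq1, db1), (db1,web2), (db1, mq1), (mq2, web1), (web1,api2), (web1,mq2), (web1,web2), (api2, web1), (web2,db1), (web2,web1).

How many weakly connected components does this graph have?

1

From api2: component {api2, db1, mq1, mq2, web1, web2}.
That's 1 component.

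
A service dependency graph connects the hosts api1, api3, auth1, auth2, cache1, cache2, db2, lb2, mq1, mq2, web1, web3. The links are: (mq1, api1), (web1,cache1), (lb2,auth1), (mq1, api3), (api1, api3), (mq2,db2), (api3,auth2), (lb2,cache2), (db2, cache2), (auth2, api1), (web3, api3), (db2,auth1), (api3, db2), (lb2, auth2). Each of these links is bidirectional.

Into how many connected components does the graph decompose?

From api1: component {api1, api3, auth1, auth2, cache2, db2, lb2, mq1, mq2, web3}.
From cache1: component {cache1, web1}.
That's 2 components.

2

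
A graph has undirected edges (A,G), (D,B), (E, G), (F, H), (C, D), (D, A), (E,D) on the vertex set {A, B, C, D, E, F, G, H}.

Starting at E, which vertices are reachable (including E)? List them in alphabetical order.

Start at E.
Its neighbours: D, G.
Then their neighbours: A, B, C.
Nothing further is reachable.

A, B, C, D, E, G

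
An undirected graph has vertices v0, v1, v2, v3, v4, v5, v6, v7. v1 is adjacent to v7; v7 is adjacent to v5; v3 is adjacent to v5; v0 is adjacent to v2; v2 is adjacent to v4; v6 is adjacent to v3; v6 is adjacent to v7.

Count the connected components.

From v0: component {v0, v2, v4}.
From v1: component {v1, v3, v5, v6, v7}.
That's 2 components.

2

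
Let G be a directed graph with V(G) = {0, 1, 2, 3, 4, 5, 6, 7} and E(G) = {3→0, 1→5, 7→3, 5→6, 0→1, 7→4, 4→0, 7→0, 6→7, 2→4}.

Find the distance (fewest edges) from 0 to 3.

5

Distance 0: 0.
Distance 1: 1.
Distance 2: 5.
Distance 3: 6.
Distance 4: 7.
Distance 5: 3, 4 — contains 3.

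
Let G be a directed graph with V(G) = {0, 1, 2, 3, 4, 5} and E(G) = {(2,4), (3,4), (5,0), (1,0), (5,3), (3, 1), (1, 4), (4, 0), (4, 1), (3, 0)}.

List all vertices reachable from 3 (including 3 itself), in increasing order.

0, 1, 3, 4

Start at 3.
Its neighbours: 0, 1, 4.
Nothing further is reachable.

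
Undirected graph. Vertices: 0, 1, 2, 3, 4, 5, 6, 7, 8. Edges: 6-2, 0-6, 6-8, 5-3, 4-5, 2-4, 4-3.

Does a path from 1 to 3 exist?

No

1 has no edges, so nothing is reachable from it.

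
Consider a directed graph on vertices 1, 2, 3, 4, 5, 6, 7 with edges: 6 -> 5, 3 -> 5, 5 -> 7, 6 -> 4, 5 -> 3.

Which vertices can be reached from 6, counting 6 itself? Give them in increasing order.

Start at 6.
Its neighbours: 4, 5.
Then their neighbours: 3, 7.
Nothing further is reachable.

3, 4, 5, 6, 7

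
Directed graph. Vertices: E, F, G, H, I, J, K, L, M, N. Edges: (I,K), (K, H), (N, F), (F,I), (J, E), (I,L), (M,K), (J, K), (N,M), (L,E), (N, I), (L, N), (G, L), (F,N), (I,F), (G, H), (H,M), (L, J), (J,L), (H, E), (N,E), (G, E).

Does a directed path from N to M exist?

Yes

Explore from N.
Distance 1: reach E, F, I, M.
Found M.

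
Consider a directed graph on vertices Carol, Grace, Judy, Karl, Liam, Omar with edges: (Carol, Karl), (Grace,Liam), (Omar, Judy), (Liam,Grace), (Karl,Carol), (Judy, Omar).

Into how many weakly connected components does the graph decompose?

From Carol: component {Carol, Karl}.
From Grace: component {Grace, Liam}.
From Judy: component {Judy, Omar}.
That's 3 components.

3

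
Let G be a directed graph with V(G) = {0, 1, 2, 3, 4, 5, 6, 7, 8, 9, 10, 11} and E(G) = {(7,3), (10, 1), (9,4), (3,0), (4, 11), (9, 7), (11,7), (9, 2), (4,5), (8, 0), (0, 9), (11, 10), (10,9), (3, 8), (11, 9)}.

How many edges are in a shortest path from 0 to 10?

4

Distance 0: 0.
Distance 1: 9.
Distance 2: 2, 4, 7.
Distance 3: 3, 5, 11.
Distance 4: 8, 10 — contains 10.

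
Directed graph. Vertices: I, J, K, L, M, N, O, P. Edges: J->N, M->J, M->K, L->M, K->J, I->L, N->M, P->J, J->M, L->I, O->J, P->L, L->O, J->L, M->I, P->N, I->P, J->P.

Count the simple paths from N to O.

N→M→I→L→O
N→M→I→P→J→L→O
N→M→I→P→L→O
N→M→J→L→O
N→M→J→P→L→O
N→M→K→J→L→O
N→M→K→J→P→L→O

7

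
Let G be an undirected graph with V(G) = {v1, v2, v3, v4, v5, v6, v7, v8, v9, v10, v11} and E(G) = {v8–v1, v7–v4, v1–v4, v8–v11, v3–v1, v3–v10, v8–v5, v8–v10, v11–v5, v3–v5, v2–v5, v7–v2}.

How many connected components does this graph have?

3

From v1: component {v1, v2, v3, v4, v5, v7, v8, v10, v11}.
From v6: component {v6}.
From v9: component {v9}.
That's 3 components.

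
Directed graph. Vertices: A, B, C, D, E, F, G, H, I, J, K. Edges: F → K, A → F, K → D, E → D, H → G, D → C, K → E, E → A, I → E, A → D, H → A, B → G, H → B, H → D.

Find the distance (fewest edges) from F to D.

2

Distance 0: F.
Distance 1: K.
Distance 2: D, E — contains D.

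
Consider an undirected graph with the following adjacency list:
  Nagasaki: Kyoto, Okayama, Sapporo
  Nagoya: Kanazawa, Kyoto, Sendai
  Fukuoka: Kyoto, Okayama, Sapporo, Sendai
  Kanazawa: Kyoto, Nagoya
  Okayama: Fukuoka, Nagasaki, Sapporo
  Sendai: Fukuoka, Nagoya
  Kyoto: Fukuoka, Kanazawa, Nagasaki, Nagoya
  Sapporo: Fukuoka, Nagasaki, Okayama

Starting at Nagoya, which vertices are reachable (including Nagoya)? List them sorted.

Start at Nagoya.
Its neighbours: Kanazawa, Kyoto, Sendai.
Then their neighbours: Fukuoka, Nagasaki.
Then next layer: Okayama, Sapporo.
Every vertex is now reached.

Fukuoka, Kanazawa, Kyoto, Nagasaki, Nagoya, Okayama, Sapporo, Sendai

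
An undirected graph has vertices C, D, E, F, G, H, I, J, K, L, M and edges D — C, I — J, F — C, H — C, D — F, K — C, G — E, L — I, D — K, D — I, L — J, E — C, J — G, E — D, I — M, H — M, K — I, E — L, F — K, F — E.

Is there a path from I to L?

Yes

Explore from I.
Distance 1: reach D, J, K, L, M.
Found L.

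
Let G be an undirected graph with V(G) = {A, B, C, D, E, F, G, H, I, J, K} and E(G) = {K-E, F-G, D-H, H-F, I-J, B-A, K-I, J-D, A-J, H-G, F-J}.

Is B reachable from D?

Yes

Explore from D.
Distance 1: reach H, J.
Distance 2: reach A, F, G, I.
Distance 3: reach B, K.
Found B.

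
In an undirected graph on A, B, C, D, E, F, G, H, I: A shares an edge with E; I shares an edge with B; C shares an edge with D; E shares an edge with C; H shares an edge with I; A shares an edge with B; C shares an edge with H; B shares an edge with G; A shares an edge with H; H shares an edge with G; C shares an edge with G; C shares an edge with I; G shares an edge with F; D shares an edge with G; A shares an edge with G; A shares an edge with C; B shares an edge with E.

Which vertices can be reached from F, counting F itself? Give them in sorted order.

A, B, C, D, E, F, G, H, I

Start at F.
Its neighbours: G.
Then their neighbours: A, B, C, D, H.
Then next layer: E, I.
Every vertex is now reached.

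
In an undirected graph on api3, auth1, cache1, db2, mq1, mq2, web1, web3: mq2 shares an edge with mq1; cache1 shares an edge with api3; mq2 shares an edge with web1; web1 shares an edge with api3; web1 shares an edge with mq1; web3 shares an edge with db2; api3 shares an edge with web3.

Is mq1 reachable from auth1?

No

auth1 has no edges, so nothing is reachable from it.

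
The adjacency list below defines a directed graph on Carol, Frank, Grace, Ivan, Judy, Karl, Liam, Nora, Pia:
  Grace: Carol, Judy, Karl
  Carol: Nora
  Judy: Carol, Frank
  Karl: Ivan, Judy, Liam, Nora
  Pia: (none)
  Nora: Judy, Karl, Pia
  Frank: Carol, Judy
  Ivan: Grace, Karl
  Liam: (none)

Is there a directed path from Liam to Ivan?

Liam has no outgoing edges, so nothing is reachable from it.

No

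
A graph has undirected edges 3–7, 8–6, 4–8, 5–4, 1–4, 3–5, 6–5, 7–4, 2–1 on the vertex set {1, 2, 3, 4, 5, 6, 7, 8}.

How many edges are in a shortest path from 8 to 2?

3

Distance 0: 8.
Distance 1: 4, 6.
Distance 2: 1, 5, 7.
Distance 3: 2, 3 — contains 2.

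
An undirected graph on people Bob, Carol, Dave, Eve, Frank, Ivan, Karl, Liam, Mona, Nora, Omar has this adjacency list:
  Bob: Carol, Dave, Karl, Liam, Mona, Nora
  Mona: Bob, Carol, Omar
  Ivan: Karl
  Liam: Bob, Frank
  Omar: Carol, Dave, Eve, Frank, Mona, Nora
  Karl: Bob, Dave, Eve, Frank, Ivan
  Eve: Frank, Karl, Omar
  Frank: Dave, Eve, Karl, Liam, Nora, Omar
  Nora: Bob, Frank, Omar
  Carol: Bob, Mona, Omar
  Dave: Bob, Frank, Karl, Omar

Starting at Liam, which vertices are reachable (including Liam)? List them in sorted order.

Bob, Carol, Dave, Eve, Frank, Ivan, Karl, Liam, Mona, Nora, Omar

Start at Liam.
Its neighbours: Bob, Frank.
Then their neighbours: Carol, Dave, Eve, Karl, Mona, Nora, Omar.
Then next layer: Ivan.
Every vertex is now reached.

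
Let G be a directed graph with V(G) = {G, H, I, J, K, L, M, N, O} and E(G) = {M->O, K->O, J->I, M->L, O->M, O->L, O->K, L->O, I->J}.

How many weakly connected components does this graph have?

From G: component {G}.
From H: component {H}.
From I: component {I, J}.
From K: component {K, L, M, O}.
From N: component {N}.
That's 5 components.

5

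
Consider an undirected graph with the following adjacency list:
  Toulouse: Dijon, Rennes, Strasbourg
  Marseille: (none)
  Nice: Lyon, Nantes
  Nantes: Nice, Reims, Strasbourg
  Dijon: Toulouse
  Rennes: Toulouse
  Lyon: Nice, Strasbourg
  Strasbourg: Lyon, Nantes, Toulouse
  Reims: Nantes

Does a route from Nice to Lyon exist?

Explore from Nice.
Distance 1: reach Lyon, Nantes.
Found Lyon.

Yes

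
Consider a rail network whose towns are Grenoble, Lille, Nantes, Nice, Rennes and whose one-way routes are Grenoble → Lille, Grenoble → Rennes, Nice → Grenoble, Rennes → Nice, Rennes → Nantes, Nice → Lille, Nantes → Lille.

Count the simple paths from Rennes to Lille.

Rennes→Nantes→Lille
Rennes→Nice→Grenoble→Lille
Rennes→Nice→Lille

3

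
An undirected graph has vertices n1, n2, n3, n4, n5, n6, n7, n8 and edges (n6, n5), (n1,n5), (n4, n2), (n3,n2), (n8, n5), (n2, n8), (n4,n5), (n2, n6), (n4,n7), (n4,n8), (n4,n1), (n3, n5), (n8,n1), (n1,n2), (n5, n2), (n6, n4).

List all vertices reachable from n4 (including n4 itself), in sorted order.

Start at n4.
Its neighbours: n1, n2, n5, n6, n7, n8.
Then their neighbours: n3.
Every vertex is now reached.

n1, n2, n3, n4, n5, n6, n7, n8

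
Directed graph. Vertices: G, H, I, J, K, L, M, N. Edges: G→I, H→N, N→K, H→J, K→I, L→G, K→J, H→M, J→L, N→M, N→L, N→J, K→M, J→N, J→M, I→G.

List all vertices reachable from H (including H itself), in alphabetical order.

G, H, I, J, K, L, M, N

Start at H.
Its neighbours: J, M, N.
Then their neighbours: K, L.
Then next layer: G, I.
Every vertex is now reached.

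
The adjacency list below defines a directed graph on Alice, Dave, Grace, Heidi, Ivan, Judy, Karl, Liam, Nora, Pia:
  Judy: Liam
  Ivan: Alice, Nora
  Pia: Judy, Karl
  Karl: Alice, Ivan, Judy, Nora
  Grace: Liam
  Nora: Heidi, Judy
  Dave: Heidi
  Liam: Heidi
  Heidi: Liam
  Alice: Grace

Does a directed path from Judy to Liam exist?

Yes

Explore from Judy.
Distance 1: reach Liam.
Found Liam.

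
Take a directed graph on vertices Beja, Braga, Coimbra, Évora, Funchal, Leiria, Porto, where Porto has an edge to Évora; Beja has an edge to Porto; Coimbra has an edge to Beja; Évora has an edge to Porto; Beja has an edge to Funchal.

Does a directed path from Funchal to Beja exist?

No

Funchal has no outgoing edges, so nothing is reachable from it.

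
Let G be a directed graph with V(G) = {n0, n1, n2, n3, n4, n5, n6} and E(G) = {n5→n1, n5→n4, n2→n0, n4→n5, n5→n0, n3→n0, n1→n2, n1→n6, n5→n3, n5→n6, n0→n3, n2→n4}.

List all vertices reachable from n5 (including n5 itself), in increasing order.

Start at n5.
Its neighbours: n0, n1, n3, n4, n6.
Then their neighbours: n2.
Every vertex is now reached.

n0, n1, n2, n3, n4, n5, n6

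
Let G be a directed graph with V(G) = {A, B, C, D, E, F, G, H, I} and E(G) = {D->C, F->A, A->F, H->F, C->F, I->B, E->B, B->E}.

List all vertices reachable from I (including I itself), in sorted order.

Start at I.
Its neighbours: B.
Then their neighbours: E.
Nothing further is reachable.

B, E, I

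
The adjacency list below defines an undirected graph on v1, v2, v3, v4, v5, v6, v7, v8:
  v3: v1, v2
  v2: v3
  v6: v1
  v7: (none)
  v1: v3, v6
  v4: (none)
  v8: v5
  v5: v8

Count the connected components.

4

From v1: component {v1, v2, v3, v6}.
From v4: component {v4}.
From v5: component {v5, v8}.
From v7: component {v7}.
That's 4 components.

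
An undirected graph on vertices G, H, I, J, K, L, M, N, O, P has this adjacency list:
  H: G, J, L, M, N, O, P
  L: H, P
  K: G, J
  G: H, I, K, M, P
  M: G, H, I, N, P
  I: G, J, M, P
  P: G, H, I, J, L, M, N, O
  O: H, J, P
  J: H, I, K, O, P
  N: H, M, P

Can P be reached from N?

Explore from N.
Distance 1: reach H, M, P.
Found P.

Yes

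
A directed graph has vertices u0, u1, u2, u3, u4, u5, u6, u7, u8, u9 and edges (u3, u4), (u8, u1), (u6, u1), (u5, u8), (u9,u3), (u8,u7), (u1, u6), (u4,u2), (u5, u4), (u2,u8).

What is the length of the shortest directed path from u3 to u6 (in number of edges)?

5

Distance 0: u3.
Distance 1: u4.
Distance 2: u2.
Distance 3: u8.
Distance 4: u1, u7.
Distance 5: u6 — contains u6.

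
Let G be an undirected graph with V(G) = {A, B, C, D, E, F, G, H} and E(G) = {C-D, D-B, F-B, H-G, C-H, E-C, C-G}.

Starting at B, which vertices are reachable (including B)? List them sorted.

B, C, D, E, F, G, H

Start at B.
Its neighbours: D, F.
Then their neighbours: C.
Then next layer: E, G, H.
Nothing further is reachable.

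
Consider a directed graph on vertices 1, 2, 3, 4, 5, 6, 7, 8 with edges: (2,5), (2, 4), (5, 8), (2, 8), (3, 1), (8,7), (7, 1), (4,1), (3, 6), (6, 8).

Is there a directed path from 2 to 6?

No

Explore from 2.
Distance 1: reach 4, 5, 8.
Distance 2: reach 1, 7.
The search from 2 is exhausted; no directed path reaches 6.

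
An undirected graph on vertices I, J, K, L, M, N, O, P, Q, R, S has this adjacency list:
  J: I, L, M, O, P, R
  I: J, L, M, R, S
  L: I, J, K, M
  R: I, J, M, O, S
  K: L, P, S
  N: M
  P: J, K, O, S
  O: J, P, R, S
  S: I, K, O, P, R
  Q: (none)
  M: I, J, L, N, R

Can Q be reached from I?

Explore from I.
Distance 1: reach J, L, M, R, S.
Distance 2: reach K, N, O, P.
The search is exhausted without reaching Q; it lies in a different component.

No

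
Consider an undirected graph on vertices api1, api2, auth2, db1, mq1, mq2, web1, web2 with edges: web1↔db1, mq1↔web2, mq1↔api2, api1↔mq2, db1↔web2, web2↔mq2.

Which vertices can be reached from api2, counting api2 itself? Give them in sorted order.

Start at api2.
Its neighbours: mq1.
Then their neighbours: web2.
Then next layer: db1, mq2.
Then next layer: api1, web1.
Nothing further is reachable.

api1, api2, db1, mq1, mq2, web1, web2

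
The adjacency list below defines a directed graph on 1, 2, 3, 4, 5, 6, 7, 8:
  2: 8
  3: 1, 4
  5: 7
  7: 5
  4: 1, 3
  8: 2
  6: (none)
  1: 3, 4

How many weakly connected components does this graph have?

From 1: component {1, 3, 4}.
From 2: component {2, 8}.
From 5: component {5, 7}.
From 6: component {6}.
That's 4 components.

4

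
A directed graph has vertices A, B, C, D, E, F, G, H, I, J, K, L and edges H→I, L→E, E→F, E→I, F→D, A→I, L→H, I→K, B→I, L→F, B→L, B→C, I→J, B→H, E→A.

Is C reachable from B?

Explore from B.
Distance 1: reach C, H, I, L.
Found C.

Yes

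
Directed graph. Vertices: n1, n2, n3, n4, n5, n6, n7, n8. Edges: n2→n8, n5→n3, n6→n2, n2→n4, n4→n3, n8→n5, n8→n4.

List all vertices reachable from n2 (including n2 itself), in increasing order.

Start at n2.
Its neighbours: n4, n8.
Then their neighbours: n3, n5.
Nothing further is reachable.

n2, n3, n4, n5, n8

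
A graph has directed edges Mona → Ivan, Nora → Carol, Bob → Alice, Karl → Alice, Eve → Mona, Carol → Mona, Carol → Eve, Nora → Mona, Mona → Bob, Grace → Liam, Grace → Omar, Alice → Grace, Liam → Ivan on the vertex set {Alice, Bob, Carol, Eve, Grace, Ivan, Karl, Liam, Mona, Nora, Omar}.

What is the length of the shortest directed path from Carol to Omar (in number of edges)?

Distance 0: Carol.
Distance 1: Eve, Mona.
Distance 2: Bob, Ivan.
Distance 3: Alice.
Distance 4: Grace.
Distance 5: Liam, Omar — contains Omar.

5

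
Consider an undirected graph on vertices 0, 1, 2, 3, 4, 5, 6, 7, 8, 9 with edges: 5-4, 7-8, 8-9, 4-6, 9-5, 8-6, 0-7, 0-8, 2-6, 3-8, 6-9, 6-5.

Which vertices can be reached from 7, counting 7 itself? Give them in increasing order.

0, 2, 3, 4, 5, 6, 7, 8, 9

Start at 7.
Its neighbours: 0, 8.
Then their neighbours: 3, 6, 9.
Then next layer: 2, 4, 5.
Nothing further is reachable.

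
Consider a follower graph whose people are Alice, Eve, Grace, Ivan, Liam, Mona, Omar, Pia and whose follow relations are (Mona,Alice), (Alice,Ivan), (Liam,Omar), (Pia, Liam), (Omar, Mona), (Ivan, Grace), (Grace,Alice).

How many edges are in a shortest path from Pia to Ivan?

5

Distance 0: Pia.
Distance 1: Liam.
Distance 2: Omar.
Distance 3: Mona.
Distance 4: Alice.
Distance 5: Ivan — contains Ivan.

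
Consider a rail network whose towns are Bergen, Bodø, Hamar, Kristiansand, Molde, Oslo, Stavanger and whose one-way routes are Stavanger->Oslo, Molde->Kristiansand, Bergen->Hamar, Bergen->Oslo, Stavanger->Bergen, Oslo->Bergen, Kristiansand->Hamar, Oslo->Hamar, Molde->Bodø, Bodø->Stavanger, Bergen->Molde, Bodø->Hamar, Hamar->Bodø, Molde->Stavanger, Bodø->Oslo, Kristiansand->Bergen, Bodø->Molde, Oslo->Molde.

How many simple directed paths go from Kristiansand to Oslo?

12

Kristiansand→Bergen→Hamar→Bodø→Molde→Stavanger→Oslo
Kristiansand→Bergen→Hamar→Bodø→Oslo
Kristiansand→Bergen→Hamar→Bodø→Stavanger→Oslo
Kristiansand→Bergen→Molde→Bodø→Oslo
Kristiansand→Bergen→Molde→Bodø→Stavanger→Oslo
Kristiansand→Bergen→Molde→Stavanger→Oslo
Kristiansand→Bergen→Oslo
Kristiansand→Hamar→Bodø→Molde→Stavanger→Bergen→Oslo
Kristiansand→Hamar→Bodø→Molde→Stavanger→Oslo
Kristiansand→Hamar→Bodø→Oslo
Kristiansand→Hamar→Bodø→Stavanger→Bergen→Oslo
Kristiansand→Hamar→Bodø→Stavanger→Oslo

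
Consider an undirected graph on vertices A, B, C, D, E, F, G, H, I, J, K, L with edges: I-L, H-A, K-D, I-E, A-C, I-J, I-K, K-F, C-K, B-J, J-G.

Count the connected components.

From A: component {A, B, C, D, E, F, G, H, I, J, K, L}.
That's 1 component.

1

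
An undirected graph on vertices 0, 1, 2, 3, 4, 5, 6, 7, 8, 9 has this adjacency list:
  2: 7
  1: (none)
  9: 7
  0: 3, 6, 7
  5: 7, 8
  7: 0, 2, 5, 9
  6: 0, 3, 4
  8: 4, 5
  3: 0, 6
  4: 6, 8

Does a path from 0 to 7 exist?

Explore from 0.
Distance 1: reach 3, 6, 7.
Found 7.

Yes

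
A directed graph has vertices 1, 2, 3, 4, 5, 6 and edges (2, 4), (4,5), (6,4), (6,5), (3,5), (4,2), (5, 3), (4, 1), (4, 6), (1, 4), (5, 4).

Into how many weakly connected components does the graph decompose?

From 1: component {1, 2, 3, 4, 5, 6}.
That's 1 component.

1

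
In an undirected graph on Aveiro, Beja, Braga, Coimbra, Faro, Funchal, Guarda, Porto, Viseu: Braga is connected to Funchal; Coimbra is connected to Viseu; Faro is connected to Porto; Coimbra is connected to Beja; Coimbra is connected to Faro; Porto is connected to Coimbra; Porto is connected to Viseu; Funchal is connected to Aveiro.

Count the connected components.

From Aveiro: component {Aveiro, Braga, Funchal}.
From Beja: component {Beja, Coimbra, Faro, Porto, Viseu}.
From Guarda: component {Guarda}.
That's 3 components.

3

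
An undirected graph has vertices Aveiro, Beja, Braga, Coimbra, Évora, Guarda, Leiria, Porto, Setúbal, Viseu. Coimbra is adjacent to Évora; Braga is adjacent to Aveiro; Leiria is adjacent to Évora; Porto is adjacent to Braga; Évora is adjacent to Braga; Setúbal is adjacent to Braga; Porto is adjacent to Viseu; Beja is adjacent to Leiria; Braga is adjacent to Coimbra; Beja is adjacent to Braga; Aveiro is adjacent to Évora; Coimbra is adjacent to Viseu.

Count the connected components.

From Aveiro: component {Aveiro, Beja, Braga, Coimbra, Évora, Leiria, Porto, Setúbal, Viseu}.
From Guarda: component {Guarda}.
That's 2 components.

2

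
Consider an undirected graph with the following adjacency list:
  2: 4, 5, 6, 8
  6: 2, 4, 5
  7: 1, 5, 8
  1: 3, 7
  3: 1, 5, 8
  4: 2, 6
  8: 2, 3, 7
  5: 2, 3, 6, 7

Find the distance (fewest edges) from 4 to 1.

Distance 0: 4.
Distance 1: 2, 6.
Distance 2: 5, 8.
Distance 3: 3, 7.
Distance 4: 1 — contains 1.

4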